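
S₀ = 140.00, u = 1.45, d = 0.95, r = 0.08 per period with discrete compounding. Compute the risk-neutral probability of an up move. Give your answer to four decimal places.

Risk-neutral probability p = (1 + 0.08 − 0.95)/(1.45 − 0.95) = 0.1300/0.5000 = 0.2600

p = 0.2600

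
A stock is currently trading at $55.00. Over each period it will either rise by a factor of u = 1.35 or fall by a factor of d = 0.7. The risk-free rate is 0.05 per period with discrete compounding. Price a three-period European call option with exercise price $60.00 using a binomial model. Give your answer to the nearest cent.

Risk-neutral probability p = (1 + 0.05 − 0.7)/(1.35 − 0.7) = 0.3500/0.6500 = 0.5385
Terminal stock prices: S_uuu = 135.3, S_uud = 70.17, S_udd = 36.38, S_ddd = 18.86
Terminal payoffs (S − K): max(75.32, 0) = 75.32, max(10.17, 0) = 10.17, max(-23.62, 0) = 0, max(-41.14, 0) = 0
Node uu (S = 100.2): V_uu = 1/1.05·[0.5385·75.3206 + 0.4615·10.1663] = 43.0946
Node ud (S = 51.97): V_ud = 1/1.05·[0.5385·10.1663 + 0.4615·0.0000] = 5.2135
Node dd (S = 26.95): V_dd = 1/1.05·[0.5385·0.0000 + 0.4615·0.0000] = 0.0000
Node u (S = 74.25): V_u = 1/1.05·[0.5385·43.0946 + 0.4615·5.2135] = 24.3914
Node d (S = 38.5): V_d = 1/1.05·[0.5385·5.2135 + 0.4615·0.0000] = 2.6736
Node 0 (S = 55): V_0 = 1/1.05·[0.5385·24.3914 + 0.4615·2.6736] = 13.6836

$13.68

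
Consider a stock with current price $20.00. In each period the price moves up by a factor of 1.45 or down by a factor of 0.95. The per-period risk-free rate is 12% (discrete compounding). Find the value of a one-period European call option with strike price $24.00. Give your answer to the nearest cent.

$1.52

Risk-neutral probability p = (1 + 0.12 − 0.95)/(1.45 − 0.95) = 0.1700/0.5000 = 0.3400
Terminal stock prices: S_u = 29, S_d = 19
Terminal payoffs (S − K): max(5, 0) = 5, max(-5, 0) = 0
Node 0 (S = 20): V_0 = 1/1.12·[0.3400·5.0000 + 0.6600·0.0000] = 1.5179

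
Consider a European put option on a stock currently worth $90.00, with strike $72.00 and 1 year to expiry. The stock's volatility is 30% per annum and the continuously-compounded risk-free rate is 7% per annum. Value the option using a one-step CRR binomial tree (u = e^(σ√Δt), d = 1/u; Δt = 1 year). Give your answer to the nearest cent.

CRR parameters: u = e^(σ√Δt) = e^(0.3·√1) = 1.3499, d = 1/u = 0.7408
Per-period rate: rΔt = 0.07·1 = 0.07, so R = e^0.07 = 1.0725
Risk-neutral probability p = (e^0.07 − 0.7408)/(1.3499 − 0.7408) = 0.3317/0.6090 = 0.5446
Terminal stock prices: S_u = 121.5, S_d = 66.67
Terminal payoffs (K − S): max(-49.49, 0) = 0, max(5.326, 0) = 5.326
Node 0 (S = 90): V_0 = e^(−0.07)·[0.5446·0.0000 + 0.4554·5.3264] = 2.2616

$2.26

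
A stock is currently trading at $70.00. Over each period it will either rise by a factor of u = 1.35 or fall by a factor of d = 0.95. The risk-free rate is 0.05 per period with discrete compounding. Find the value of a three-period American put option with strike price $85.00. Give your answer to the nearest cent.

Risk-neutral probability p = (1 + 0.05 − 0.95)/(1.35 − 0.95) = 0.1000/0.4000 = 0.2500
Terminal stock prices: S_uuu = 172.2, S_uud = 121.2, S_udd = 85.29, S_ddd = 60.02
Terminal payoffs (K − S): max(-87.23, 0) = 0, max(-36.2, 0) = 0, max(-0.2862, 0) = 0, max(24.98, 0) = 24.98
Node uu (S = 127.6): continuation = 1/1.05·[0.2500·0.0000 + 0.7500·0.0000] = 0.0000; exercise value = 0.0000 ≤ continuation, so V_uu = 0.0000
Node ud (S = 89.77): continuation = 1/1.05·[0.2500·0.0000 + 0.7500·0.0000] = 0.0000; exercise value = 0.0000 ≤ continuation, so V_ud = 0.0000
Node dd (S = 63.17): continuation = 1/1.05·[0.2500·0.0000 + 0.7500·24.9838] = 17.8455; exercise value = 21.8250 > continuation, so V_dd = 21.8250 (exercise)
Node u (S = 94.5): continuation = 1/1.05·[0.2500·0.0000 + 0.7500·0.0000] = 0.0000; exercise value = 0.0000 ≤ continuation, so V_u = 0.0000
Node d (S = 66.5): continuation = 1/1.05·[0.2500·0.0000 + 0.7500·21.8250] = 15.5893; exercise value = 18.5000 > continuation, so V_d = 18.5000 (exercise)
Node 0 (S = 70): continuation = 1/1.05·[0.2500·0.0000 + 0.7500·18.5000] = 13.2143; exercise value = 15.0000 > continuation, so V_0 = 15.0000 (exercise)

$15.00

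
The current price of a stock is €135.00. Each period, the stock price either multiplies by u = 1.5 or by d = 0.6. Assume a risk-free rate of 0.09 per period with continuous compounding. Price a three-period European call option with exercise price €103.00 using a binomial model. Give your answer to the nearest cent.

€69.24

Risk-neutral probability p = (e^0.09 − 0.6)/(1.5 − 0.6) = 0.4942/0.9000 = 0.5491
Terminal stock prices: S_uuu = 455.6, S_uud = 182.2, S_udd = 72.9, S_ddd = 29.16
Terminal payoffs (S − K): max(352.6, 0) = 352.6, max(79.25, 0) = 79.25, max(-30.1, 0) = 0, max(-73.84, 0) = 0
Node uu (S = 303.8): V_uu = e^(−0.09)·[0.5491·352.6250 + 0.4509·79.2500] = 209.6151
Node ud (S = 121.5): V_ud = e^(−0.09)·[0.5491·79.2500 + 0.4509·0.0000] = 39.7695
Node dd (S = 48.6): V_dd = e^(−0.09)·[0.5491·0.0000 + 0.4509·0.0000] = 0.0000
Node u (S = 202.5): V_u = e^(−0.09)·[0.5491·209.6151 + 0.4509·39.7695] = 121.5791
Node d (S = 81): V_d = e^(−0.09)·[0.5491·39.7695 + 0.4509·0.0000] = 19.9573
Node 0 (S = 135): V_0 = e^(−0.09)·[0.5491·121.5791 + 0.4509·19.9573] = 69.2358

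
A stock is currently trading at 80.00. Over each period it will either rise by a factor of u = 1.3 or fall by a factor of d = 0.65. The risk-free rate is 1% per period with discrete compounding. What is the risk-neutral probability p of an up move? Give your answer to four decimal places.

p = 0.5538

Risk-neutral probability p = (1 + 0.01 − 0.65)/(1.3 − 0.65) = 0.3600/0.6500 = 0.5538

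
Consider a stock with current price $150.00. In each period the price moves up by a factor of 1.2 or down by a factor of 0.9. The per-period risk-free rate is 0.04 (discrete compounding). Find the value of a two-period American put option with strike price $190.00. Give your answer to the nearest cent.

$40.00

Risk-neutral probability p = (1 + 0.04 − 0.9)/(1.2 − 0.9) = 0.1400/0.3000 = 0.4667
Terminal stock prices: S_uu = 216, S_ud = 162, S_dd = 121.5
Terminal payoffs (K − S): max(-26, 0) = 0, max(28, 0) = 28, max(68.5, 0) = 68.5
Node u (S = 180): continuation = 1/1.04·[0.4667·0.0000 + 0.5333·28.0000] = 14.3590; exercise value = 10.0000 ≤ continuation, so V_u = 14.3590
Node d (S = 135): continuation = 1/1.04·[0.4667·28.0000 + 0.5333·68.5000] = 47.6923; exercise value = 55.0000 > continuation, so V_d = 55.0000 (exercise)
Node 0 (S = 150): continuation = 1/1.04·[0.4667·14.3590 + 0.5333·55.0000] = 34.6483; exercise value = 40.0000 > continuation, so V_0 = 40.0000 (exercise)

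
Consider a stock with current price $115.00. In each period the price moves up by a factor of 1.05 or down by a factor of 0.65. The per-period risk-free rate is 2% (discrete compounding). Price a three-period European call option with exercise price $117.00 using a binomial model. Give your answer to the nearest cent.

$12.03

Risk-neutral probability p = (1 + 0.02 − 0.65)/(1.05 − 0.65) = 0.3700/0.4000 = 0.9250
Terminal stock prices: S_uuu = 133.1, S_uud = 82.41, S_udd = 51.02, S_ddd = 31.58
Terminal payoffs (S − K): max(16.13, 0) = 16.13, max(-34.59, 0) = 0, max(-65.98, 0) = 0, max(-85.42, 0) = 0
Node uu (S = 126.8): V_uu = 1/1.02·[0.9250·16.1269 + 0.0750·0.0000] = 14.6249
Node ud (S = 78.49): V_ud = 1/1.02·[0.9250·0.0000 + 0.0750·0.0000] = 0.0000
Node dd (S = 48.59): V_dd = 1/1.02·[0.9250·0.0000 + 0.0750·0.0000] = 0.0000
Node u (S = 120.8): V_u = 1/1.02·[0.9250·14.6249 + 0.0750·0.0000] = 13.2627
Node d (S = 74.75): V_d = 1/1.02·[0.9250·0.0000 + 0.0750·0.0000] = 0.0000
Node 0 (S = 115): V_0 = 1/1.02·[0.9250·13.2627 + 0.0750·0.0000] = 12.0275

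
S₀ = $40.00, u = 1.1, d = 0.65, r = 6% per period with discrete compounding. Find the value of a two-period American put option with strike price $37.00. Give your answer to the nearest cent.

Risk-neutral probability p = (1 + 0.06 − 0.65)/(1.1 − 0.65) = 0.4100/0.4500 = 0.9111
Terminal stock prices: S_uu = 48.4, S_ud = 28.6, S_dd = 16.9
Terminal payoffs (K − S): max(-11.4, 0) = 0, max(8.4, 0) = 8.4, max(20.1, 0) = 20.1
Node u (S = 44): continuation = 1/1.06·[0.9111·0.0000 + 0.0889·8.4000] = 0.7044; exercise value = 0.0000 ≤ continuation, so V_u = 0.7044
Node d (S = 26): continuation = 1/1.06·[0.9111·8.4000 + 0.0889·20.1000] = 8.9057; exercise value = 11.0000 > continuation, so V_d = 11.0000 (exercise)
Node 0 (S = 40): continuation = 1/1.06·[0.9111·0.7044 + 0.0889·11.0000] = 1.5279; exercise value = 0.0000 ≤ continuation, so V_0 = 1.5279

$1.53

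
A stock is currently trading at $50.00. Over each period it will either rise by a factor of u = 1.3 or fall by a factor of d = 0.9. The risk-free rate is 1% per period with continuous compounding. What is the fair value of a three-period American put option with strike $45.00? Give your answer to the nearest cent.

$3.16

Risk-neutral probability p = (e^0.01 − 0.9)/(1.3 − 0.9) = 0.1101/0.4000 = 0.2751
Terminal stock prices: S_uuu = 109.9, S_uud = 76.05, S_udd = 52.65, S_ddd = 36.45
Terminal payoffs (K − S): max(-64.85, 0) = 0, max(-31.05, 0) = 0, max(-7.65, 0) = 0, max(8.55, 0) = 8.55
Node uu (S = 84.5): continuation = e^(−0.01)·[0.2751·0.0000 + 0.7249·0.0000] = 0.0000; exercise value = 0.0000 ≤ continuation, so V_uu = 0.0000
Node ud (S = 58.5): continuation = e^(−0.01)·[0.2751·0.0000 + 0.7249·0.0000] = 0.0000; exercise value = 0.0000 ≤ continuation, so V_ud = 0.0000
Node dd (S = 40.5): continuation = e^(−0.01)·[0.2751·0.0000 + 0.7249·8.5500] = 6.1360; exercise value = 4.5000 ≤ continuation, so V_dd = 6.1360
Node u (S = 65): continuation = e^(−0.01)·[0.2751·0.0000 + 0.7249·0.0000] = 0.0000; exercise value = 0.0000 ≤ continuation, so V_u = 0.0000
Node d (S = 45): continuation = e^(−0.01)·[0.2751·0.0000 + 0.7249·6.1360] = 4.4036; exercise value = 0.0000 ≤ continuation, so V_d = 4.4036
Node 0 (S = 50): continuation = e^(−0.01)·[0.2751·0.0000 + 0.7249·4.4036] = 3.1603; exercise value = 0.0000 ≤ continuation, so V_0 = 3.1603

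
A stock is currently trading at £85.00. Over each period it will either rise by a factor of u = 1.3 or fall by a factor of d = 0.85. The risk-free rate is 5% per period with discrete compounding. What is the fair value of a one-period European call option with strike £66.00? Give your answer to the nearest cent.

£22.14

Risk-neutral probability p = (1 + 0.05 − 0.85)/(1.3 − 0.85) = 0.2000/0.4500 = 0.4444
Terminal stock prices: S_u = 110.5, S_d = 72.25
Terminal payoffs (S − K): max(44.5, 0) = 44.5, max(6.25, 0) = 6.25
Node 0 (S = 85): V_0 = 1/1.05·[0.4444·44.5000 + 0.5556·6.2500] = 22.1429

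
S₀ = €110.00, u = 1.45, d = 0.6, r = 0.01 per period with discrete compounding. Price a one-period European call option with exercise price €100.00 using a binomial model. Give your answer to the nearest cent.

€28.42

Risk-neutral probability p = (1 + 0.01 − 0.6)/(1.45 − 0.6) = 0.4100/0.8500 = 0.4824
Terminal stock prices: S_u = 159.5, S_d = 66
Terminal payoffs (S − K): max(59.5, 0) = 59.5, max(-34, 0) = 0
Node 0 (S = 110): V_0 = 1/1.01·[0.4824·59.5000 + 0.5176·0.0000] = 28.4158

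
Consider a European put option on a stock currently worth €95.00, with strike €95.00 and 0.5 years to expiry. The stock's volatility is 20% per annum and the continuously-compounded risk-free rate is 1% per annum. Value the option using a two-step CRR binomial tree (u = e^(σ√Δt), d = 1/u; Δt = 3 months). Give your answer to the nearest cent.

€4.50

CRR parameters: u = e^(σ√Δt) = e^(0.2·√0.25) = 1.1052, d = 1/u = 0.9048
Per-period rate: rΔt = 0.01·0.25 = 0.0025, so R = e^0.0025 = 1.0025
Risk-neutral probability p = (e^0.0025 − 0.9048)/(1.1052 − 0.9048) = 0.0977/0.2003 = 0.4875
Terminal stock prices: S_uu = 116, S_ud = 95, S_dd = 77.78
Terminal payoffs (K − S): max(-21.03, 0) = 0, max(0, 0) = 0, max(17.22, 0) = 17.22
Node u (S = 105): V_u = e^(−0.0025)·[0.4875·0.0000 + 0.5125·0.0000] = 0.0000
Node d (S = 85.96): V_d = e^(−0.0025)·[0.4875·0.0000 + 0.5125·17.2206] = 8.8032
Node 0 (S = 95): V_0 = e^(−0.0025)·[0.4875·0.0000 + 0.5125·8.8032] = 4.5003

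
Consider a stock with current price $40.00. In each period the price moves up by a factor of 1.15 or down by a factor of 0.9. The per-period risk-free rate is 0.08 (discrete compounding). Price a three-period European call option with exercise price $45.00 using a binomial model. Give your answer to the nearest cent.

Risk-neutral probability p = (1 + 0.08 − 0.9)/(1.15 − 0.9) = 0.1800/0.2500 = 0.7200
Terminal stock prices: S_uuu = 60.83, S_uud = 47.61, S_udd = 37.26, S_ddd = 29.16
Terminal payoffs (S − K): max(15.83, 0) = 15.83, max(2.61, 0) = 2.61, max(-7.74, 0) = 0, max(-15.84, 0) = 0
Node uu (S = 52.9): V_uu = 1/1.08·[0.7200·15.8350 + 0.2800·2.6100] = 11.2333
Node ud (S = 41.4): V_ud = 1/1.08·[0.7200·2.6100 + 0.2800·0.0000] = 1.7400
Node dd (S = 32.4): V_dd = 1/1.08·[0.7200·0.0000 + 0.2800·0.0000] = 0.0000
Node u (S = 46): V_u = 1/1.08·[0.7200·11.2333 + 0.2800·1.7400] = 7.9400
Node d (S = 36): V_d = 1/1.08·[0.7200·1.7400 + 0.2800·0.0000] = 1.1600
Node 0 (S = 40): V_0 = 1/1.08·[0.7200·7.9400 + 0.2800·1.1600] = 5.5941

$5.59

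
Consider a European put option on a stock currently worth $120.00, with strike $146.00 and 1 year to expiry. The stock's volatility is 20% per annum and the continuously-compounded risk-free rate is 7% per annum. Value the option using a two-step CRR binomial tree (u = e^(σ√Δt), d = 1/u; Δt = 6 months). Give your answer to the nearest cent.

CRR parameters: u = e^(σ√Δt) = e^(0.2·√0.5) = 1.1519, d = 1/u = 0.8681
Per-period rate: rΔt = 0.07·0.5 = 0.035, so R = e^0.035 = 1.0356
Risk-neutral probability p = (e^0.035 − 0.8681)/(1.1519 − 0.8681) = 0.1675/0.2838 = 0.5902
Terminal stock prices: S_uu = 159.2, S_ud = 120, S_dd = 90.44
Terminal payoffs (K − S): max(-13.23, 0) = 0, max(26, 0) = 26, max(55.56, 0) = 55.56
Node u (S = 138.2): V_u = e^(−0.035)·[0.5902·0.0000 + 0.4098·26.0000] = 10.2878
Node d (S = 104.2): V_d = e^(−0.035)·[0.5902·26.0000 + 0.4098·55.5634] = 36.8036
Node 0 (S = 120): V_0 = e^(−0.035)·[0.5902·10.2878 + 0.4098·36.8036] = 20.4259

$20.43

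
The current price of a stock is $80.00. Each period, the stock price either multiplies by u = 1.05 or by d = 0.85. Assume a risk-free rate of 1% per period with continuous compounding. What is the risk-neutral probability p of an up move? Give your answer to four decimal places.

p = 0.8003

Risk-neutral probability p = (e^0.01 − 0.85)/(1.05 − 0.85) = 0.1601/0.2000 = 0.8003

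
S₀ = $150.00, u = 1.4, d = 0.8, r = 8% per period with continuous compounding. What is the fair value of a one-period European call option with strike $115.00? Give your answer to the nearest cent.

Risk-neutral probability p = (e^0.08 − 0.8)/(1.4 − 0.8) = 0.2833/0.6000 = 0.4721
Terminal stock prices: S_u = 210, S_d = 120
Terminal payoffs (S − K): max(95, 0) = 95, max(5, 0) = 5
Node 0 (S = 150): V_0 = e^(−0.08)·[0.4721·95.0000 + 0.5279·5.0000] = 43.8416

$43.84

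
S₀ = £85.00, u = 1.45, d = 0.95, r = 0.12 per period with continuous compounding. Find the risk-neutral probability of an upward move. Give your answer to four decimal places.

Risk-neutral probability p = (e^0.12 − 0.95)/(1.45 − 0.95) = 0.1775/0.5000 = 0.3550

p = 0.3550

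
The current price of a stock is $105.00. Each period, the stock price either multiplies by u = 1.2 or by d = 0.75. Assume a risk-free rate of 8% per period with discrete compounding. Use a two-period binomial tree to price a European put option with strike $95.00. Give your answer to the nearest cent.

Risk-neutral probability p = (1 + 0.08 − 0.75)/(1.2 − 0.75) = 0.3300/0.4500 = 0.7333
Terminal stock prices: S_uu = 151.2, S_ud = 94.5, S_dd = 59.06
Terminal payoffs (K − S): max(-56.2, 0) = 0, max(0.5, 0) = 0.5, max(35.94, 0) = 35.94
Node u (S = 126): V_u = 1/1.08·[0.7333·0.0000 + 0.2667·0.5000] = 0.1235
Node d (S = 78.75): V_d = 1/1.08·[0.7333·0.5000 + 0.2667·35.9375] = 9.2130
Node 0 (S = 105): V_0 = 1/1.08·[0.7333·0.1235 + 0.2667·9.2130] = 2.3586

$2.36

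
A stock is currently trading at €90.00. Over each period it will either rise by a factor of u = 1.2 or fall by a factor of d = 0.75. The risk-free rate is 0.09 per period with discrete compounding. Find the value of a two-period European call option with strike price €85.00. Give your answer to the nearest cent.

€21.43

Risk-neutral probability p = (1 + 0.09 − 0.75)/(1.2 − 0.75) = 0.3400/0.4500 = 0.7556
Terminal stock prices: S_uu = 129.6, S_ud = 81, S_dd = 50.62
Terminal payoffs (S − K): max(44.6, 0) = 44.6, max(-4, 0) = 0, max(-34.38, 0) = 0
Node u (S = 108): V_u = 1/1.09·[0.7556·44.6000 + 0.2444·0.0000] = 30.9154
Node d (S = 67.5): V_d = 1/1.09·[0.7556·0.0000 + 0.2444·0.0000] = 0.0000
Node 0 (S = 90): V_0 = 1/1.09·[0.7556·30.9154 + 0.2444·0.0000] = 21.4296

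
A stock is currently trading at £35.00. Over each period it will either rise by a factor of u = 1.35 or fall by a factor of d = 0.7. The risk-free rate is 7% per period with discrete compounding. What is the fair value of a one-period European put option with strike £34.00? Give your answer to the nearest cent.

Risk-neutral probability p = (1 + 0.07 − 0.7)/(1.35 − 0.7) = 0.3700/0.6500 = 0.5692
Terminal stock prices: S_u = 47.25, S_d = 24.5
Terminal payoffs (K − S): max(-13.25, 0) = 0, max(9.5, 0) = 9.5
Node 0 (S = 35): V_0 = 1/1.07·[0.5692·0.0000 + 0.4308·9.5000] = 3.8246

£3.82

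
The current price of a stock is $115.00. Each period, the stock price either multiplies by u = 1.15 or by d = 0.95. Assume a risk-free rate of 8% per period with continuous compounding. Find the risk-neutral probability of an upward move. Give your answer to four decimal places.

Risk-neutral probability p = (e^0.08 − 0.95)/(1.15 − 0.95) = 0.1333/0.2000 = 0.6664

p = 0.6664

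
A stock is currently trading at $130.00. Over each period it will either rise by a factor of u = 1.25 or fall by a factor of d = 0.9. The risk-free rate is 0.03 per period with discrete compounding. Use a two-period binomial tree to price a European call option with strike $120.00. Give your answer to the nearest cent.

$22.36

Risk-neutral probability p = (1 + 0.03 − 0.9)/(1.25 − 0.9) = 0.1300/0.3500 = 0.3714
Terminal stock prices: S_uu = 203.1, S_ud = 146.2, S_dd = 105.3
Terminal payoffs (S − K): max(83.12, 0) = 83.12, max(26.25, 0) = 26.25, max(-14.7, 0) = 0
Node u (S = 162.5): V_u = 1/1.03·[0.3714·83.1250 + 0.6286·26.2500] = 45.9951
Node d (S = 117): V_d = 1/1.03·[0.3714·26.2500 + 0.6286·0.0000] = 9.4660
Node 0 (S = 130): V_0 = 1/1.03·[0.3714·45.9951 + 0.6286·9.4660] = 22.3631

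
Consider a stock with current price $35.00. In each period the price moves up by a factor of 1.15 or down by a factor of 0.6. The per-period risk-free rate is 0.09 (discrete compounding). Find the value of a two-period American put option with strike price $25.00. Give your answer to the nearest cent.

$0.47

Risk-neutral probability p = (1 + 0.09 − 0.6)/(1.15 − 0.6) = 0.4900/0.5500 = 0.8909
Terminal stock prices: S_uu = 46.29, S_ud = 24.15, S_dd = 12.6
Terminal payoffs (K − S): max(-21.29, 0) = 0, max(0.85, 0) = 0.85, max(12.4, 0) = 12.4
Node u (S = 40.25): continuation = 1/1.09·[0.8909·0.0000 + 0.1091·0.8500] = 0.0851; exercise value = 0.0000 ≤ continuation, so V_u = 0.0851
Node d (S = 21): continuation = 1/1.09·[0.8909·0.8500 + 0.1091·12.4000] = 1.9358; exercise value = 4.0000 > continuation, so V_d = 4.0000 (exercise)
Node 0 (S = 35): continuation = 1/1.09·[0.8909·0.0851 + 0.1091·4.0000] = 0.4699; exercise value = 0.0000 ≤ continuation, so V_0 = 0.4699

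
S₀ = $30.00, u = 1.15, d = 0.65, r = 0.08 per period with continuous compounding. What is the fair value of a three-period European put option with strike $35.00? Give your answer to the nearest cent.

Risk-neutral probability p = (e^0.08 − 0.65)/(1.15 − 0.65) = 0.4333/0.5000 = 0.8666
Terminal stock prices: S_uuu = 45.63, S_uud = 25.79, S_udd = 14.58, S_ddd = 8.239
Terminal payoffs (K − S): max(-10.63, 0) = 0, max(9.211, 0) = 9.211, max(20.42, 0) = 20.42, max(26.76, 0) = 26.76
Node uu (S = 39.67): V_uu = e^(−0.08)·[0.8666·0.0000 + 0.1334·9.2112] = 1.1345
Node ud (S = 22.43): V_ud = e^(−0.08)·[0.8666·9.2112 + 0.1334·20.4237] = 9.8841
Node dd (S = 12.68): V_dd = e^(−0.08)·[0.8666·20.4237 + 0.1334·26.7613] = 19.6341
Node u (S = 34.5): V_u = e^(−0.08)·[0.8666·1.1345 + 0.1334·9.8841] = 2.1250
Node d (S = 19.5): V_d = e^(−0.08)·[0.8666·9.8841 + 0.1334·19.6341] = 10.3250
Node 0 (S = 30): V_0 = e^(−0.08)·[0.8666·2.1250 + 0.1334·10.3250] = 2.9716

$2.97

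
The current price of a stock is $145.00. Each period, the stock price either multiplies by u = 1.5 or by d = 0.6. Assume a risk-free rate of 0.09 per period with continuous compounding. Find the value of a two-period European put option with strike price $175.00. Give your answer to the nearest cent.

$39.26

Risk-neutral probability p = (e^0.09 − 0.6)/(1.5 − 0.6) = 0.4942/0.9000 = 0.5491
Terminal stock prices: S_uu = 326.2, S_ud = 130.5, S_dd = 52.2
Terminal payoffs (K − S): max(-151.2, 0) = 0, max(44.5, 0) = 44.5, max(122.8, 0) = 122.8
Node u (S = 217.5): V_u = e^(−0.09)·[0.5491·0.0000 + 0.4509·44.5000] = 18.3388
Node d (S = 87): V_d = e^(−0.09)·[0.5491·44.5000 + 0.4509·122.8000] = 72.9380
Node 0 (S = 145): V_0 = e^(−0.09)·[0.5491·18.3388 + 0.4509·72.9380] = 39.2611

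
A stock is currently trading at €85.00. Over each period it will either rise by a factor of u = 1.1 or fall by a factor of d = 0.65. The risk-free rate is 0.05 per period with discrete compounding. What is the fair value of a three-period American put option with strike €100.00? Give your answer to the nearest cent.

€15.00

Risk-neutral probability p = (1 + 0.05 − 0.65)/(1.1 − 0.65) = 0.4000/0.4500 = 0.8889
Terminal stock prices: S_uuu = 113.1, S_uud = 66.85, S_udd = 39.5, S_ddd = 23.34
Terminal payoffs (K − S): max(-13.14, 0) = 0, max(33.15, 0) = 33.15, max(60.5, 0) = 60.5, max(76.66, 0) = 76.66
Node uu (S = 102.9): continuation = 1/1.05·[0.8889·0.0000 + 0.1111·33.1475] = 3.5077; exercise value = 0.0000 ≤ continuation, so V_uu = 3.5077
Node ud (S = 60.78): continuation = 1/1.05·[0.8889·33.1475 + 0.1111·60.4962] = 34.4631; exercise value = 39.2250 > continuation, so V_ud = 39.2250 (exercise)
Node dd (S = 35.91): continuation = 1/1.05·[0.8889·60.4962 + 0.1111·76.6569] = 59.3256; exercise value = 64.0875 > continuation, so V_dd = 64.0875 (exercise)
Node u (S = 93.5): continuation = 1/1.05·[0.8889·3.5077 + 0.1111·39.2250] = 7.1203; exercise value = 6.5000 ≤ continuation, so V_u = 7.1203
Node d (S = 55.25): continuation = 1/1.05·[0.8889·39.2250 + 0.1111·64.0875] = 39.9881; exercise value = 44.7500 > continuation, so V_d = 44.7500 (exercise)
Node 0 (S = 85): continuation = 1/1.05·[0.8889·7.1203 + 0.1111·44.7500] = 10.7632; exercise value = 15.0000 > continuation, so V_0 = 15.0000 (exercise)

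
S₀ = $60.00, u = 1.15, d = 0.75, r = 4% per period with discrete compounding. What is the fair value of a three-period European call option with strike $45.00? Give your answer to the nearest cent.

Risk-neutral probability p = (1 + 0.04 − 0.75)/(1.15 − 0.75) = 0.2900/0.4000 = 0.7250
Terminal stock prices: S_uuu = 91.25, S_uud = 59.51, S_udd = 38.81, S_ddd = 25.31
Terminal payoffs (S − K): max(46.25, 0) = 46.25, max(14.51, 0) = 14.51, max(-6.188, 0) = 0, max(-19.69, 0) = 0
Node uu (S = 79.35): V_uu = 1/1.04·[0.7250·46.2525 + 0.2750·14.5125] = 36.0808
Node ud (S = 51.75): V_ud = 1/1.04·[0.7250·14.5125 + 0.2750·0.0000] = 10.1169
Node dd (S = 33.75): V_dd = 1/1.04·[0.7250·0.0000 + 0.2750·0.0000] = 0.0000
Node u (S = 69): V_u = 1/1.04·[0.7250·36.0808 + 0.2750·10.1169] = 27.8276
Node d (S = 45): V_d = 1/1.04·[0.7250·10.1169 + 0.2750·0.0000] = 7.0526
Node 0 (S = 60): V_0 = 1/1.04·[0.7250·27.8276 + 0.2750·7.0526] = 21.2639

$21.26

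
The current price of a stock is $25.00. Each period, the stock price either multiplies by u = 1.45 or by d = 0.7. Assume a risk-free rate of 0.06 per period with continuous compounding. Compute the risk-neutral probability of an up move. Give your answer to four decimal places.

Risk-neutral probability p = (e^0.06 − 0.7)/(1.45 − 0.7) = 0.3618/0.7500 = 0.4824

p = 0.4824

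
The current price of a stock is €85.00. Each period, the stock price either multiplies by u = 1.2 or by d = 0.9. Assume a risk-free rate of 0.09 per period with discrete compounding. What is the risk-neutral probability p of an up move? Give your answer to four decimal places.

Risk-neutral probability p = (1 + 0.09 − 0.9)/(1.2 − 0.9) = 0.1900/0.3000 = 0.6333

p = 0.6333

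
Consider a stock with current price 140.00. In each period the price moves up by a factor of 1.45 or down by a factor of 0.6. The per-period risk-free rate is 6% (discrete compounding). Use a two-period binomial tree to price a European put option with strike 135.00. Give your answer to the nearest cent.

21.68

Risk-neutral probability p = (1 + 0.06 − 0.6)/(1.45 − 0.6) = 0.4600/0.8500 = 0.5412
Terminal stock prices: S_uu = 294.4, S_ud = 121.8, S_dd = 50.4
Terminal payoffs (K − S): max(-159.4, 0) = 0, max(13.2, 0) = 13.2, max(84.6, 0) = 84.6
Node u (S = 203): V_u = 1/1.06·[0.5412·0.0000 + 0.4588·13.2000] = 5.7137
Node d (S = 84): V_d = 1/1.06·[0.5412·13.2000 + 0.4588·84.6000] = 43.3585
Node 0 (S = 140): V_0 = 1/1.06·[0.5412·5.7137 + 0.4588·43.3585] = 21.6849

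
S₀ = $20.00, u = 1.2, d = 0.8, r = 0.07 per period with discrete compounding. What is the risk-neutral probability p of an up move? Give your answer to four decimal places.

p = 0.6750

Risk-neutral probability p = (1 + 0.07 − 0.8)/(1.2 − 0.8) = 0.2700/0.4000 = 0.6750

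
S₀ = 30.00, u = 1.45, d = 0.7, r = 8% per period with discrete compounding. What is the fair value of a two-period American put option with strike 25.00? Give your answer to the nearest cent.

2.15

Risk-neutral probability p = (1 + 0.08 − 0.7)/(1.45 − 0.7) = 0.3800/0.7500 = 0.5067
Terminal stock prices: S_uu = 63.08, S_ud = 30.45, S_dd = 14.7
Terminal payoffs (K − S): max(-38.08, 0) = 0, max(-5.45, 0) = 0, max(10.3, 0) = 10.3
Node u (S = 43.5): continuation = 1/1.08·[0.5067·0.0000 + 0.4933·0.0000] = 0.0000; exercise value = 0.0000 ≤ continuation, so V_u = 0.0000
Node d (S = 21): continuation = 1/1.08·[0.5067·0.0000 + 0.4933·10.3000] = 4.7049; exercise value = 4.0000 ≤ continuation, so V_d = 4.7049
Node 0 (S = 30): continuation = 1/1.08·[0.5067·0.0000 + 0.4933·4.7049] = 2.1492; exercise value = 0.0000 ≤ continuation, so V_0 = 2.1492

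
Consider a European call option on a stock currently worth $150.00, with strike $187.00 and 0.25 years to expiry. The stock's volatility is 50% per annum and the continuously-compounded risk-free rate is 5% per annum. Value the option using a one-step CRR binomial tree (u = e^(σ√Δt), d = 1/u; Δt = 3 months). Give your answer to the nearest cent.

$2.56

CRR parameters: u = e^(σ√Δt) = e^(0.5·√0.25) = 1.2840, d = 1/u = 0.7788
Per-period rate: rΔt = 0.05·0.25 = 0.0125, so R = e^0.0125 = 1.0126
Risk-neutral probability p = (e^0.0125 − 0.7788)/(1.2840 − 0.7788) = 0.2338/0.5052 = 0.4627
Terminal stock prices: S_u = 192.6, S_d = 116.8
Terminal payoffs (S − K): max(5.604, 0) = 5.604, max(-70.18, 0) = 0
Node 0 (S = 150): V_0 = e^(−0.0125)·[0.4627·5.6038 + 0.5373·0.0000] = 2.5608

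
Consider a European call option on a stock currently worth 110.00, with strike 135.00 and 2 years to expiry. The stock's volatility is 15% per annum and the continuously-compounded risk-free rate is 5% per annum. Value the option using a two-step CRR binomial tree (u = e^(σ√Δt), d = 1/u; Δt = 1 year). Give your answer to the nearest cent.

4.89

CRR parameters: u = e^(σ√Δt) = e^(0.15·√1) = 1.1618, d = 1/u = 0.8607
Per-period rate: rΔt = 0.05·1 = 0.05, so R = e^0.05 = 1.0513
Risk-neutral probability p = (e^0.05 − 0.8607)/(1.1618 − 0.8607) = 0.1906/0.3011 = 0.6328
Terminal stock prices: S_uu = 148.5, S_ud = 110, S_dd = 81.49
Terminal payoffs (S − K): max(13.48, 0) = 13.48, max(-25, 0) = 0, max(-53.51, 0) = 0
Node u (S = 127.8): V_u = e^(−0.05)·[0.6328·13.4845 + 0.3672·0.0000] = 8.1173
Node d (S = 94.68): V_d = e^(−0.05)·[0.6328·0.0000 + 0.3672·0.0000] = 0.0000
Node 0 (S = 110): V_0 = e^(−0.05)·[0.6328·8.1173 + 0.3672·0.0000] = 4.8864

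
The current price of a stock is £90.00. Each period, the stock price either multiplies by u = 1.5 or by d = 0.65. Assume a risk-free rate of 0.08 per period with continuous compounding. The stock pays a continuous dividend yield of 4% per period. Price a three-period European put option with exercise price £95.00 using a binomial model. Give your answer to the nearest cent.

Per-period risk-free factor R = e^0.08 = 1.0833; dividend-adjusted growth = e^(0.08−0.04) = 1.0408.
Risk-neutral probability p = (1.0408 − 0.65)/(1.5 − 0.65) = 0.3908/0.8500 = 0.4598
Terminal stock prices: S_uuu = 303.8, S_uud = 131.6, S_udd = 57.04, S_ddd = 24.72
Terminal payoffs (K − S): max(-208.8, 0) = 0, max(-36.62, 0) = 0, max(37.96, 0) = 37.96, max(70.28, 0) = 70.28
Node uu (S = 202.5): V_uu = e^(−0.08)·[0.4598·0.0000 + 0.5402·0.0000] = 0.0000
Node ud (S = 87.75): V_ud = e^(−0.08)·[0.4598·0.0000 + 0.5402·37.9625] = 18.9315
Node dd (S = 38.03): V_dd = e^(−0.08)·[0.4598·37.9625 + 0.5402·70.2837] = 51.1620
Node u (S = 135): V_u = e^(−0.08)·[0.4598·0.0000 + 0.5402·18.9315] = 9.4409
Node d (S = 58.5): V_d = e^(−0.08)·[0.4598·18.9315 + 0.5402·51.1620] = 33.5489
Node 0 (S = 90): V_0 = e^(−0.08)·[0.4598·9.4409 + 0.5402·33.5489] = 20.7375

£20.74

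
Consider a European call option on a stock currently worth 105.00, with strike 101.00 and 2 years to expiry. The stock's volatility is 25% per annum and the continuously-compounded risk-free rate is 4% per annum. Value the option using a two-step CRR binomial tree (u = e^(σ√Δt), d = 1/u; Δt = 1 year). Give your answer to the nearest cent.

19.75

CRR parameters: u = e^(σ√Δt) = e^(0.25·√1) = 1.2840, d = 1/u = 0.7788
Per-period rate: rΔt = 0.04·1 = 0.04, so R = e^0.04 = 1.0408
Risk-neutral probability p = (e^0.04 − 0.7788)/(1.2840 − 0.7788) = 0.2620/0.5052 = 0.5186
Terminal stock prices: S_uu = 173.1, S_ud = 105, S_dd = 63.69
Terminal payoffs (S − K): max(72.12, 0) = 72.12, max(4, 0) = 4, max(-37.31, 0) = 0
Node u (S = 134.8): V_u = e^(−0.04)·[0.5186·72.1157 + 0.4814·4.0000] = 37.7829
Node d (S = 81.77): V_d = e^(−0.04)·[0.5186·4.0000 + 0.4814·0.0000] = 1.9931
Node 0 (S = 105): V_0 = e^(−0.04)·[0.5186·37.7829 + 0.4814·1.9931] = 19.7478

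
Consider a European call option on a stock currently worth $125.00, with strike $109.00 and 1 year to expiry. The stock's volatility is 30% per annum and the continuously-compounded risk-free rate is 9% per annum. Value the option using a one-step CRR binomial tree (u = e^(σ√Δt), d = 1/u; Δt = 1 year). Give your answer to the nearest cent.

$31.67

CRR parameters: u = e^(σ√Δt) = e^(0.3·√1) = 1.3499, d = 1/u = 0.7408
Per-period rate: rΔt = 0.09·1 = 0.09, so R = e^0.09 = 1.0942
Risk-neutral probability p = (e^0.09 − 0.7408)/(1.3499 − 0.7408) = 0.3534/0.6090 = 0.5802
Terminal stock prices: S_u = 168.7, S_d = 92.6
Terminal payoffs (S − K): max(59.73, 0) = 59.73, max(-16.4, 0) = 0
Node 0 (S = 125): V_0 = e^(−0.09)·[0.5802·59.7324 + 0.4198·0.0000] = 31.6730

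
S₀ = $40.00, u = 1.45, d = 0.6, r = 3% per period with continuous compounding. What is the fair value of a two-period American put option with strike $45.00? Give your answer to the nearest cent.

Risk-neutral probability p = (e^0.03 − 0.6)/(1.45 − 0.6) = 0.4305/0.8500 = 0.5064
Terminal stock prices: S_uu = 84.1, S_ud = 34.8, S_dd = 14.4
Terminal payoffs (K − S): max(-39.1, 0) = 0, max(10.2, 0) = 10.2, max(30.6, 0) = 30.6
Node u (S = 58): continuation = e^(−0.03)·[0.5064·0.0000 + 0.4936·10.2000] = 4.8858; exercise value = 0.0000 ≤ continuation, so V_u = 4.8858
Node d (S = 24): continuation = e^(−0.03)·[0.5064·10.2000 + 0.4936·30.6000] = 19.6700; exercise value = 21.0000 > continuation, so V_d = 21.0000 (exercise)
Node 0 (S = 40): continuation = e^(−0.03)·[0.5064·4.8858 + 0.4936·21.0000] = 12.4600; exercise value = 5.0000 ≤ continuation, so V_0 = 12.4600

$12.46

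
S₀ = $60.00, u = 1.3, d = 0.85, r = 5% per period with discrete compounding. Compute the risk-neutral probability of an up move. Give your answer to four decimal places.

Risk-neutral probability p = (1 + 0.05 − 0.85)/(1.3 − 0.85) = 0.2000/0.4500 = 0.4444

p = 0.4444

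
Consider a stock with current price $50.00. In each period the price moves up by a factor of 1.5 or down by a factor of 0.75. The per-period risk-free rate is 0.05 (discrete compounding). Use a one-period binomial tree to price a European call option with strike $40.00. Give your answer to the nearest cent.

$13.33

Risk-neutral probability p = (1 + 0.05 − 0.75)/(1.5 − 0.75) = 0.3000/0.7500 = 0.4000
Terminal stock prices: S_u = 75, S_d = 37.5
Terminal payoffs (S − K): max(35, 0) = 35, max(-2.5, 0) = 0
Node 0 (S = 50): V_0 = 1/1.05·[0.4000·35.0000 + 0.6000·0.0000] = 13.3333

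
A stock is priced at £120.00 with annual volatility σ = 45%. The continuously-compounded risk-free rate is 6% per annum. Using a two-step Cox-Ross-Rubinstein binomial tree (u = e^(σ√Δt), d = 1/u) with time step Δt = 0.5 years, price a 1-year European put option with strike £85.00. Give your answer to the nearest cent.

CRR parameters: u = e^(σ√Δt) = e^(0.45·√0.5) = 1.3746, d = 1/u = 0.7275
Per-period rate: rΔt = 0.06·0.5 = 0.03, so R = e^0.03 = 1.0305
Risk-neutral probability p = (e^0.03 − 0.7275)/(1.3746 − 0.7275) = 0.3030/0.6472 = 0.4682
Terminal stock prices: S_uu = 226.8, S_ud = 120, S_dd = 63.5
Terminal payoffs (K − S): max(-141.8, 0) = 0, max(-35, 0) = 0, max(21.5, 0) = 21.5
Node u (S = 165): V_u = e^(−0.03)·[0.4682·0.0000 + 0.5318·0.0000] = 0.0000
Node d (S = 87.3): V_d = e^(−0.03)·[0.4682·0.0000 + 0.5318·21.4965] = 11.0946
Node 0 (S = 120): V_0 = e^(−0.03)·[0.4682·0.0000 + 0.5318·11.0946] = 5.7260

£5.73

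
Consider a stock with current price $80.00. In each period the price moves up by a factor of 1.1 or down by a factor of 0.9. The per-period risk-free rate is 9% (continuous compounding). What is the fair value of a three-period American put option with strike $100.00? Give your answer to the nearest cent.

$20.00

Risk-neutral probability p = (e^0.09 − 0.9)/(1.1 − 0.9) = 0.1942/0.2000 = 0.9709
Terminal stock prices: S_uuu = 106.5, S_uud = 87.12, S_udd = 71.28, S_ddd = 58.32
Terminal payoffs (K − S): max(-6.48, 0) = 0, max(12.88, 0) = 12.88, max(28.72, 0) = 28.72, max(41.68, 0) = 41.68
Node uu (S = 96.8): continuation = e^(−0.09)·[0.9709·0.0000 + 0.0291·12.8800] = 0.3429; exercise value = 3.2000 > continuation, so V_uu = 3.2000 (exercise)
Node ud (S = 79.2): continuation = e^(−0.09)·[0.9709·12.8800 + 0.0291·28.7200] = 12.1931; exercise value = 20.8000 > continuation, so V_ud = 20.8000 (exercise)
Node dd (S = 64.8): continuation = e^(−0.09)·[0.9709·28.7200 + 0.0291·41.6800] = 26.5931; exercise value = 35.2000 > continuation, so V_dd = 35.2000 (exercise)
Node u (S = 88): continuation = e^(−0.09)·[0.9709·3.2000 + 0.0291·20.8000] = 3.3931; exercise value = 12.0000 > continuation, so V_u = 12.0000 (exercise)
Node d (S = 72): continuation = e^(−0.09)·[0.9709·20.8000 + 0.0291·35.2000] = 19.3931; exercise value = 28.0000 > continuation, so V_d = 28.0000 (exercise)
Node 0 (S = 80): continuation = e^(−0.09)·[0.9709·12.0000 + 0.0291·28.0000] = 11.3931; exercise value = 20.0000 > continuation, so V_0 = 20.0000 (exercise)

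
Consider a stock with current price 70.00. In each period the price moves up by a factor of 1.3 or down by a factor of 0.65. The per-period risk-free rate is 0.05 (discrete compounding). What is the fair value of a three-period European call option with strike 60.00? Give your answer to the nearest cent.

25.26

Risk-neutral probability p = (1 + 0.05 − 0.65)/(1.3 − 0.65) = 0.4000/0.6500 = 0.6154
Terminal stock prices: S_uuu = 153.8, S_uud = 76.9, S_udd = 38.45, S_ddd = 19.22
Terminal payoffs (S − K): max(93.79, 0) = 93.79, max(16.9, 0) = 16.9, max(-21.55, 0) = 0, max(-40.78, 0) = 0
Node uu (S = 118.3): V_uu = 1/1.05·[0.6154·93.7900 + 0.3846·16.8950] = 61.1571
Node ud (S = 59.15): V_ud = 1/1.05·[0.6154·16.8950 + 0.3846·0.0000] = 9.9018
Node dd (S = 29.58): V_dd = 1/1.05·[0.6154·0.0000 + 0.3846·0.0000] = 0.0000
Node u (S = 91): V_u = 1/1.05·[0.6154·61.1571 + 0.3846·9.9018] = 39.4701
Node d (S = 45.5): V_d = 1/1.05·[0.6154·9.9018 + 0.3846·0.0000] = 5.8033
Node 0 (S = 70): V_0 = 1/1.05·[0.6154·39.4701 + 0.3846·5.8033] = 25.2584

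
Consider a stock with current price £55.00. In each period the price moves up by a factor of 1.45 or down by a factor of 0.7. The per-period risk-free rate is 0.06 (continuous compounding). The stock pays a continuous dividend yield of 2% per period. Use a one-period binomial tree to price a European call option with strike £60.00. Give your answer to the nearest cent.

£8.45

Per-period risk-free factor R = e^0.06 = 1.0618; dividend-adjusted growth = e^(0.06−0.02) = 1.0408.
Risk-neutral probability p = (1.0408 − 0.7)/(1.45 − 0.7) = 0.3408/0.7500 = 0.4544
Terminal stock prices: S_u = 79.75, S_d = 38.5
Terminal payoffs (S − K): max(19.75, 0) = 19.75, max(-21.5, 0) = 0
Node 0 (S = 55): V_0 = e^(−0.06)·[0.4544·19.7500 + 0.5456·0.0000] = 8.4520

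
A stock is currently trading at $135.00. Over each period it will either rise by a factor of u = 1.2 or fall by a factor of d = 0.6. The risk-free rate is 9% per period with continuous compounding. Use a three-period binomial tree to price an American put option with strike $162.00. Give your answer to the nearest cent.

$27.00

Risk-neutral probability p = (e^0.09 − 0.6)/(1.2 − 0.6) = 0.4942/0.6000 = 0.8236
Terminal stock prices: S_uuu = 233.3, S_uud = 116.6, S_udd = 58.32, S_ddd = 29.16
Terminal payoffs (K − S): max(-71.28, 0) = 0, max(45.36, 0) = 45.36, max(103.7, 0) = 103.7, max(132.8, 0) = 132.8
Node uu (S = 194.4): continuation = e^(−0.09)·[0.8236·0.0000 + 0.1764·45.3600] = 7.3118; exercise value = 0.0000 ≤ continuation, so V_uu = 7.3118
Node ud (S = 97.2): continuation = e^(−0.09)·[0.8236·45.3600 + 0.1764·103.6800] = 50.8569; exercise value = 64.8000 > continuation, so V_ud = 64.8000 (exercise)
Node dd (S = 48.6): continuation = e^(−0.09)·[0.8236·103.6800 + 0.1764·132.8400] = 99.4569; exercise value = 113.4000 > continuation, so V_dd = 113.4000 (exercise)
Node u (S = 162): continuation = e^(−0.09)·[0.8236·7.3118 + 0.1764·64.8000] = 15.9494; exercise value = 0.0000 ≤ continuation, so V_u = 15.9494
Node d (S = 81): continuation = e^(−0.09)·[0.8236·64.8000 + 0.1764·113.4000] = 67.0569; exercise value = 81.0000 > continuation, so V_d = 81.0000 (exercise)
Node 0 (S = 135): continuation = e^(−0.09)·[0.8236·15.9494 + 0.1764·81.0000] = 25.0625; exercise value = 27.0000 > continuation, so V_0 = 27.0000 (exercise)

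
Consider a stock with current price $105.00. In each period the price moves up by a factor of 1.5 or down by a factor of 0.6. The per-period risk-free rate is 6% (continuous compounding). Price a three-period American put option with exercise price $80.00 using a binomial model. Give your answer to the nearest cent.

$13.61

Risk-neutral probability p = (e^0.06 − 0.6)/(1.5 − 0.6) = 0.4618/0.9000 = 0.5132
Terminal stock prices: S_uuu = 354.4, S_uud = 141.8, S_udd = 56.7, S_ddd = 22.68
Terminal payoffs (K − S): max(-274.4, 0) = 0, max(-61.75, 0) = 0, max(23.3, 0) = 23.3, max(57.32, 0) = 57.32
Node uu (S = 236.2): continuation = e^(−0.06)·[0.5132·0.0000 + 0.4868·0.0000] = 0.0000; exercise value = 0.0000 ≤ continuation, so V_uu = 0.0000
Node ud (S = 94.5): continuation = e^(−0.06)·[0.5132·0.0000 + 0.4868·23.3000] = 10.6830; exercise value = 0.0000 ≤ continuation, so V_ud = 10.6830
Node dd (S = 37.8): continuation = e^(−0.06)·[0.5132·23.3000 + 0.4868·57.3200] = 37.5412; exercise value = 42.2000 > continuation, so V_dd = 42.2000 (exercise)
Node u (S = 157.5): continuation = e^(−0.06)·[0.5132·0.0000 + 0.4868·10.6830] = 4.8981; exercise value = 0.0000 ≤ continuation, so V_u = 4.8981
Node d (S = 63): continuation = e^(−0.06)·[0.5132·10.6830 + 0.4868·42.2000] = 24.5113; exercise value = 17.0000 ≤ continuation, so V_d = 24.5113
Node 0 (S = 105): continuation = e^(−0.06)·[0.5132·4.8981 + 0.4868·24.5113] = 13.6054; exercise value = 0.0000 ≤ continuation, so V_0 = 13.6054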